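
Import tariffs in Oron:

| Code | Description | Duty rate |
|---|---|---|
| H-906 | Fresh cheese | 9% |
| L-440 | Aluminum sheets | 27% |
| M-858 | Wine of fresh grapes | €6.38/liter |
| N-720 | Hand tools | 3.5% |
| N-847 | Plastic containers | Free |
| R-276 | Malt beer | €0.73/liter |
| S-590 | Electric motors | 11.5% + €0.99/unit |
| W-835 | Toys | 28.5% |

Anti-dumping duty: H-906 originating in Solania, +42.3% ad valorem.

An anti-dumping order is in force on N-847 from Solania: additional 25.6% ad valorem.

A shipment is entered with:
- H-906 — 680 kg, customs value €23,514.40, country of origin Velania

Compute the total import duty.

Line 1 (H-906, Velania, 680 kg, €23,514.40):
Base rate for H-906 is 9%.
The additional-duty order on H-906 targets Solania, not Velania; it does not apply.
Duty = €23,514.40 × 9% = €2,116.30.

€2,116.30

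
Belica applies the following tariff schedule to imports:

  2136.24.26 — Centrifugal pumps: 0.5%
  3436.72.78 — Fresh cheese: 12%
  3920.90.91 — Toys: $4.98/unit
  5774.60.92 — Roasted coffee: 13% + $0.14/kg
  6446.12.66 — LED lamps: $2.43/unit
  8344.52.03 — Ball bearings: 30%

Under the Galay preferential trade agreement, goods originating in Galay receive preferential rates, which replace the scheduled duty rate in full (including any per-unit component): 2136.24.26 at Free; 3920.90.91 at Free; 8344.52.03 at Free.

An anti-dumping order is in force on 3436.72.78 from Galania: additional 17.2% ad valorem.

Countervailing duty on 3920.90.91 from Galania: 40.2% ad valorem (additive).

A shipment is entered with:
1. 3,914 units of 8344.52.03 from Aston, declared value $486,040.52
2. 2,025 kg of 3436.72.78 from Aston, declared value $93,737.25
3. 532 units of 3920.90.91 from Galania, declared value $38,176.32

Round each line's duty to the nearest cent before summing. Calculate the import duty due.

$175,056.87

Line 1 (8344.52.03, Aston, 3,914 units, $486,040.52):
Base rate for 8344.52.03 is 30%.
8344.52.03 has an FTA preferential rate, but origin Aston is not Galay; base rate stands.
Duty = $486,040.52 × 30% = $145,812.16.
Line 2 (3436.72.78, Aston, 2,025 kg, $93,737.25):
Base rate for 3436.72.78 is 12%.
The additional-duty order on 3436.72.78 targets Galania, not Aston; it does not apply.
Duty = $93,737.25 × 12% = $11,248.47.
Line 3 (3920.90.91, Galania, 532 units, $38,176.32):
Base rate for 3920.90.91 is $4.98/unit.
3920.90.91 has an FTA preferential rate, but origin Galania is not Galay; base rate stands.
Additional duty on 3920.90.91 from Galania: +40.2% ad valorem. Applied ad valorem rate = 40.2%.
Duty = $38,176.32 × 40.2% + 532 × $4.98 = $17,996.24.
Total = $145,812.16 + $11,248.47 + $17,996.24 = $175,056.87.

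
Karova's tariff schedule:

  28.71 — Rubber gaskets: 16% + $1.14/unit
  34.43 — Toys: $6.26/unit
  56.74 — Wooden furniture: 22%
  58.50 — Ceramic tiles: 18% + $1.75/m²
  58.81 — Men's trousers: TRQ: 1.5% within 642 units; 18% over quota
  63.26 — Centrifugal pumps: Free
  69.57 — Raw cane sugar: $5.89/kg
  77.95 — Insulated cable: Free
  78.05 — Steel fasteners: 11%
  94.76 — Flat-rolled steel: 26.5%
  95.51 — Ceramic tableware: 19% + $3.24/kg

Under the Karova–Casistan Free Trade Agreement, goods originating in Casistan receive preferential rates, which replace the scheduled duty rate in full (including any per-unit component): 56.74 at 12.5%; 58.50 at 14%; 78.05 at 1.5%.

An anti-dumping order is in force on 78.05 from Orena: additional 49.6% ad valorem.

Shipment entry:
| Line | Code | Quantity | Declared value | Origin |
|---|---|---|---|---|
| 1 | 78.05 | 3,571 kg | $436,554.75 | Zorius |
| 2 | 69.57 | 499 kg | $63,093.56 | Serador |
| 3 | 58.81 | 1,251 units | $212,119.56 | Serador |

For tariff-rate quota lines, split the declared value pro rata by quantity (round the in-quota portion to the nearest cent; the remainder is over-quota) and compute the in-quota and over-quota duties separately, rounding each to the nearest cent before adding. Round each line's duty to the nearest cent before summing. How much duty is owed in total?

Line 1 (78.05, Zorius, 3,571 kg, $436,554.75):
Base rate for 78.05 is 11%.
78.05 has an FTA preferential rate, but origin Zorius is not Casistan; base rate stands.
The additional-duty order on 78.05 targets Orena, not Zorius; it does not apply.
Duty = $436,554.75 × 11% = $48,021.02.
Line 2 (69.57, Serador, 499 kg, $63,093.56):
Base rate for 69.57 is $5.89/kg.
Duty = 499 × $5.89 = $2,939.11.
Line 3 (58.81, Serador, 1,251 units, $212,119.56):
Code 58.81 is under a tariff-rate quota (threshold 642 units). In-quota: 642 units at 1.5%; over-quota: 609 units at 18%.
Pro-rata value split: in-quota = $212,119.56 × 642/1,251 = $108,857.52; over-quota = $212,119.56 − $108,857.52 = $103,262.04.
In-quota duty = $108,857.52 × 1.5% = $1,632.86. Over-quota duty = $103,262.04 × 18% = $18,587.17.
Line duty = $1,632.86 + $18,587.17 = $20,220.03.
Total = $48,021.02 + $2,939.11 + $20,220.03 = $71,180.16.

$71,180.16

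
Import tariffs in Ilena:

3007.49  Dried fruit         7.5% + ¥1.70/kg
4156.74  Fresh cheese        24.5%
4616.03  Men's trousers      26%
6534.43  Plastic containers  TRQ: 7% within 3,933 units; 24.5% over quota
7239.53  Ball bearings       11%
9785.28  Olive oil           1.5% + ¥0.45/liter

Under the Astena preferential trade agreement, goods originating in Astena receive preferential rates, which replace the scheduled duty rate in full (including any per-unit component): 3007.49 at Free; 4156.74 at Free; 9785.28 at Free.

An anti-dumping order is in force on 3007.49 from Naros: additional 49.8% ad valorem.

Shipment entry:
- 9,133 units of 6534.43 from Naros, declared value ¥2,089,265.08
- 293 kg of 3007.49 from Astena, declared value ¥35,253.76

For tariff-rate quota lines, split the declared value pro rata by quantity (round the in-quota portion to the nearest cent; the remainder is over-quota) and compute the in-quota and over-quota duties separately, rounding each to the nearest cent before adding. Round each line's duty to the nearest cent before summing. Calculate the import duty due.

Line 1 (6534.43, Naros, 9,133 units, ¥2,089,265.08):
Code 6534.43 is under a tariff-rate quota (threshold 3,933 units). In-quota: 3,933 units at 7%; over-quota: 5,200 units at 24.5%.
Pro-rata value split: in-quota = ¥2,089,265.08 × 3,933/9,133 = ¥899,713.08; over-quota = ¥2,089,265.08 − ¥899,713.08 = ¥1,189,552.00.
In-quota duty = ¥899,713.08 × 7% = ¥62,979.92. Over-quota duty = ¥1,189,552.00 × 24.5% = ¥291,440.24.
Line duty = ¥62,979.92 + ¥291,440.24 = ¥354,420.16.
Line 2 (3007.49, Astena, 293 kg, ¥35,253.76):
Base rate for 3007.49 is 7.5% + ¥1.70/kg.
Origin Astena qualifies under the Ilena–Astena agreement and 3007.49 is covered: preferential rate Free applies instead.
The additional-duty order on 3007.49 targets Naros, not Astena; it does not apply.
Duty = ¥35,253.76 × 0% = ¥0.00.
Total = ¥354,420.16 + ¥0.00 = ¥354,420.16.

¥354,420.16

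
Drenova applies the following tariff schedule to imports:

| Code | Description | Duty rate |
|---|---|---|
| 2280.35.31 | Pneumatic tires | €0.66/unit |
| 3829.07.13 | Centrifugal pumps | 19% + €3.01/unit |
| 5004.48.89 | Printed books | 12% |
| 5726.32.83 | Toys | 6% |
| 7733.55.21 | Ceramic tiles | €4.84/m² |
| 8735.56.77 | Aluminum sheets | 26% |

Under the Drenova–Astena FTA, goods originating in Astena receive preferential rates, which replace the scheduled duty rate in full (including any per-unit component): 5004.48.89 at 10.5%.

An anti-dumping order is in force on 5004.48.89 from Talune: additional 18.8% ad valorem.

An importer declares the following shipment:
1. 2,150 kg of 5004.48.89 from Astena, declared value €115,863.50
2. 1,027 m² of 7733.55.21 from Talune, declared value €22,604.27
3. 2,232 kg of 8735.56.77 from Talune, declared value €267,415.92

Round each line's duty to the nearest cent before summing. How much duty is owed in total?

€86,664.49

Line 1 (5004.48.89, Astena, 2,150 kg, €115,863.50):
Base rate for 5004.48.89 is 12%.
Origin Astena qualifies under the Drenova–Astena agreement and 5004.48.89 is covered: preferential rate 10.5% applies instead.
The additional-duty order on 5004.48.89 targets Talune, not Astena; it does not apply.
Duty = €115,863.50 × 10.5% = €12,165.67.
Line 2 (7733.55.21, Talune, 1,027 m², €22,604.27):
Base rate for 7733.55.21 is €4.84/m².
Duty = 1,027 × €4.84 = €4,970.68.
Line 3 (8735.56.77, Talune, 2,232 kg, €267,415.92):
Base rate for 8735.56.77 is 26%.
Duty = €267,415.92 × 26% = €69,528.14.
Total = €12,165.67 + €4,970.68 + €69,528.14 = €86,664.49.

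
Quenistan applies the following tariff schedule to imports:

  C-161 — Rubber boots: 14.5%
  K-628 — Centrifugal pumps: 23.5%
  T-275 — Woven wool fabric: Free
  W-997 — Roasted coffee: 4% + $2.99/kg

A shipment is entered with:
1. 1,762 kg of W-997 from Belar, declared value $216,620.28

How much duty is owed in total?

Line 1 (W-997, Belar, 1,762 kg, $216,620.28):
Base rate for W-997 is 4% + $2.99/kg.
Duty = $216,620.28 × 4% + 1,762 × $2.99 = $13,933.19.

$13,933.19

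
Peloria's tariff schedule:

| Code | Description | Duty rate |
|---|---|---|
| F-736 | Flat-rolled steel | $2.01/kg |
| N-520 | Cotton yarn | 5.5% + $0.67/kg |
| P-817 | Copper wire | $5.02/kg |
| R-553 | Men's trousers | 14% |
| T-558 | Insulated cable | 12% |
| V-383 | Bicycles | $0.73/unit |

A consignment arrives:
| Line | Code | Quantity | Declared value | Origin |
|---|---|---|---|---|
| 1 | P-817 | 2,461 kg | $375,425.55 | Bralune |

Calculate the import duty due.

$12,354.22

Line 1 (P-817, Bralune, 2,461 kg, $375,425.55):
Base rate for P-817 is $5.02/kg.
Duty = 2,461 × $5.02 = $12,354.22.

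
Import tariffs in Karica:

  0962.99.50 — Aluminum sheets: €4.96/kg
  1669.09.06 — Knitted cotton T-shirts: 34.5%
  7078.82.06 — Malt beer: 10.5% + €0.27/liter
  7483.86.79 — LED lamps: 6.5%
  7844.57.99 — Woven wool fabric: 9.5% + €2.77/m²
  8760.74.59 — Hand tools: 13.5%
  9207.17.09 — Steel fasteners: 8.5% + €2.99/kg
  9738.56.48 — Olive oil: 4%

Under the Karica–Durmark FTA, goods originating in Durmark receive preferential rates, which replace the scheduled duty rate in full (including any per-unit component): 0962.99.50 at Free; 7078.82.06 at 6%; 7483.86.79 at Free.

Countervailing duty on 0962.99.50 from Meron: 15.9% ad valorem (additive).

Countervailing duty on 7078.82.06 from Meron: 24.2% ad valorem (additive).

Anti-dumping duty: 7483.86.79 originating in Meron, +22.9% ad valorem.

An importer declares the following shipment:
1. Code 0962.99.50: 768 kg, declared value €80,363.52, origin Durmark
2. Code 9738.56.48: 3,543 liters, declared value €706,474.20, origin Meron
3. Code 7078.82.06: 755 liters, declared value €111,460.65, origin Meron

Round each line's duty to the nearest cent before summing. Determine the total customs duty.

€67,139.67

Line 1 (0962.99.50, Durmark, 768 kg, €80,363.52):
Base rate for 0962.99.50 is €4.96/kg.
Origin Durmark qualifies under the Karica–Durmark agreement and 0962.99.50 is covered: preferential rate Free applies instead.
The additional-duty order on 0962.99.50 targets Meron, not Durmark; it does not apply.
Duty = €80,363.52 × 0% = €0.00.
Line 2 (9738.56.48, Meron, 3,543 liters, €706,474.20):
Base rate for 9738.56.48 is 4%.
Duty = €706,474.20 × 4% = €28,258.97.
Line 3 (7078.82.06, Meron, 755 liters, €111,460.65):
Base rate for 7078.82.06 is 10.5% + €0.27/liter.
7078.82.06 has an FTA preferential rate, but origin Meron is not Durmark; base rate stands.
Additional duty on 7078.82.06 from Meron: +24.2%. Applied ad valorem rate: 10.5% + 24.2% = 34.7%.
Duty = €111,460.65 × 34.7% + 755 × €0.27 = €38,880.70.
Total = €0.00 + €28,258.97 + €38,880.70 = €67,139.67.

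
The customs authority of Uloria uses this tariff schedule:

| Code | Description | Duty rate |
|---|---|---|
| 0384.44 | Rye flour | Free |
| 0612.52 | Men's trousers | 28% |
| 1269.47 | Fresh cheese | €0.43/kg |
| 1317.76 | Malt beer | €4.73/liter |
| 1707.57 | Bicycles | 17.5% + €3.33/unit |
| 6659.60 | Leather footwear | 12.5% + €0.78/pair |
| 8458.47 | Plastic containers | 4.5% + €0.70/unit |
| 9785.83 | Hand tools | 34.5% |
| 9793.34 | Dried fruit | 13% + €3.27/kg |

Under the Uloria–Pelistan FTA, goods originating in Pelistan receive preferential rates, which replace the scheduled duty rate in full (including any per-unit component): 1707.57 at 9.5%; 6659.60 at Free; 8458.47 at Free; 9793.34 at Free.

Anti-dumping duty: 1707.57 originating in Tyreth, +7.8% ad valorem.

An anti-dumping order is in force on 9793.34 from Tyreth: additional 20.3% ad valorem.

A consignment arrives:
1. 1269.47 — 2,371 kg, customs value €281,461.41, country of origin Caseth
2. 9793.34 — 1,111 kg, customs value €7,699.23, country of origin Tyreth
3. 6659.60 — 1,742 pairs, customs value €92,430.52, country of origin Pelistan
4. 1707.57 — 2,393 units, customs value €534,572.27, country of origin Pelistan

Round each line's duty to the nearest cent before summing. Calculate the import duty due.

€58,000.71

Line 1 (1269.47, Caseth, 2,371 kg, €281,461.41):
Base rate for 1269.47 is €0.43/kg.
Duty = 2,371 × €0.43 = €1,019.53.
Line 2 (9793.34, Tyreth, 1,111 kg, €7,699.23):
Base rate for 9793.34 is 13% + €3.27/kg.
9793.34 has an FTA preferential rate, but origin Tyreth is not Pelistan; base rate stands.
Additional duty on 9793.34 from Tyreth: +20.3%. Applied ad valorem rate: 13% + 20.3% = 33.3%.
Duty = €7,699.23 × 33.3% + 1,111 × €3.27 = €6,196.81.
Line 3 (6659.60, Pelistan, 1,742 pairs, €92,430.52):
Base rate for 6659.60 is 12.5% + €0.78/pair.
Origin Pelistan qualifies under the Uloria–Pelistan agreement and 6659.60 is covered: preferential rate Free applies instead.
Duty = €92,430.52 × 0% = €0.00.
Line 4 (1707.57, Pelistan, 2,393 units, €534,572.27):
Base rate for 1707.57 is 17.5% + €3.33/unit.
Origin Pelistan qualifies under the Uloria–Pelistan agreement and 1707.57 is covered: preferential rate 9.5% applies instead.
The additional-duty order on 1707.57 targets Tyreth, not Pelistan; it does not apply.
Duty = €534,572.27 × 9.5% = €50,784.37.
Total = €1,019.53 + €6,196.81 + €0.00 + €50,784.37 = €58,000.71.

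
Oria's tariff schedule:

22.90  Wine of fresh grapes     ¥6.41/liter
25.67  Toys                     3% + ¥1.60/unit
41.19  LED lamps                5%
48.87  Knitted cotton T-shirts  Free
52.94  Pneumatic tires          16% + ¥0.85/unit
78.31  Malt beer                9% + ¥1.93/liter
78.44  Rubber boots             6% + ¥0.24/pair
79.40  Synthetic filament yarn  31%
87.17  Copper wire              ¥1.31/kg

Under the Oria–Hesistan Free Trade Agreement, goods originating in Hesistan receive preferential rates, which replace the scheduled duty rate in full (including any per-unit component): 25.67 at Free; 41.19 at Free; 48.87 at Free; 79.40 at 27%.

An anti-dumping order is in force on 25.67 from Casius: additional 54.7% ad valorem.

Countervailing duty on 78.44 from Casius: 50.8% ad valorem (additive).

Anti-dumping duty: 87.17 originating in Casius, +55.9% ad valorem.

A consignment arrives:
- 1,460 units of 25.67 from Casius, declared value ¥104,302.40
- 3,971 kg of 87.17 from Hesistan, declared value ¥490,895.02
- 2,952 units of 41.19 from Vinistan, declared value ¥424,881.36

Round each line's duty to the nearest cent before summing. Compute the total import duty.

Line 1 (25.67, Casius, 1,460 units, ¥104,302.40):
Base rate for 25.67 is 3% + ¥1.60/unit.
25.67 has an FTA preferential rate, but origin Casius is not Hesistan; base rate stands.
Additional duty on 25.67 from Casius: +54.7%. Applied ad valorem rate: 3% + 54.7% = 57.7%.
Duty = ¥104,302.40 × 57.7% + 1,460 × ¥1.60 = ¥62,518.48.
Line 2 (87.17, Hesistan, 3,971 kg, ¥490,895.02):
Base rate for 87.17 is ¥1.31/kg.
Origin Hesistan is the FTA partner but 87.17 is not on the preference list; base rate stands.
The additional-duty order on 87.17 targets Casius, not Hesistan; it does not apply.
Duty = 3,971 × ¥1.31 = ¥5,202.01.
Line 3 (41.19, Vinistan, 2,952 units, ¥424,881.36):
Base rate for 41.19 is 5%.
41.19 has an FTA preferential rate, but origin Vinistan is not Hesistan; base rate stands.
Duty = ¥424,881.36 × 5% = ¥21,244.07.
Total = ¥62,518.48 + ¥5,202.01 + ¥21,244.07 = ¥88,964.56.

¥88,964.56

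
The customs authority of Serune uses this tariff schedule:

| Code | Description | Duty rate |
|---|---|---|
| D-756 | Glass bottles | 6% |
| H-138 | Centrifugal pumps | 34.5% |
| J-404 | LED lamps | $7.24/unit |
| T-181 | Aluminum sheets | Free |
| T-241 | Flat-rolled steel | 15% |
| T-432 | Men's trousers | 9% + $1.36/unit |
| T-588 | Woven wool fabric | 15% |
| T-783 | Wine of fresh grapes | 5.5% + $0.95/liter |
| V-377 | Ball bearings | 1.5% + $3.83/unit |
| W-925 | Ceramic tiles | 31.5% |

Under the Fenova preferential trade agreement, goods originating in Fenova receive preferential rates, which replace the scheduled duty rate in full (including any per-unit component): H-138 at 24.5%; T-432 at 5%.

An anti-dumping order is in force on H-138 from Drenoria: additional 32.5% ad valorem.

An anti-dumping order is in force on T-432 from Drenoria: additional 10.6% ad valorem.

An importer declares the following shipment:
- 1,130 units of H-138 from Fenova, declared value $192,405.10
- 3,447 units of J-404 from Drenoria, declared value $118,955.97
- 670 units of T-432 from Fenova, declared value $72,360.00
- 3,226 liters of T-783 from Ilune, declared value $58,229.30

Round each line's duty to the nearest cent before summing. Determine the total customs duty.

$81,980.84

Line 1 (H-138, Fenova, 1,130 units, $192,405.10):
Base rate for H-138 is 34.5%.
Origin Fenova qualifies under the Serune–Fenova agreement and H-138 is covered: preferential rate 24.5% applies instead.
The additional-duty order on H-138 targets Drenoria, not Fenova; it does not apply.
Duty = $192,405.10 × 24.5% = $47,139.25.
Line 2 (J-404, Drenoria, 3,447 units, $118,955.97):
Base rate for J-404 is $7.24/unit.
Duty = 3,447 × $7.24 = $24,956.28.
Line 3 (T-432, Fenova, 670 units, $72,360.00):
Base rate for T-432 is 9% + $1.36/unit.
Origin Fenova qualifies under the Serune–Fenova agreement and T-432 is covered: preferential rate 5% applies instead.
The additional-duty order on T-432 targets Drenoria, not Fenova; it does not apply.
Duty = $72,360.00 × 5% = $3,618.00.
Line 4 (T-783, Ilune, 3,226 liters, $58,229.30):
Base rate for T-783 is 5.5% + $0.95/liter.
Duty = $58,229.30 × 5.5% + 3,226 × $0.95 = $6,267.31.
Total = $47,139.25 + $24,956.28 + $3,618.00 + $6,267.31 = $81,980.84.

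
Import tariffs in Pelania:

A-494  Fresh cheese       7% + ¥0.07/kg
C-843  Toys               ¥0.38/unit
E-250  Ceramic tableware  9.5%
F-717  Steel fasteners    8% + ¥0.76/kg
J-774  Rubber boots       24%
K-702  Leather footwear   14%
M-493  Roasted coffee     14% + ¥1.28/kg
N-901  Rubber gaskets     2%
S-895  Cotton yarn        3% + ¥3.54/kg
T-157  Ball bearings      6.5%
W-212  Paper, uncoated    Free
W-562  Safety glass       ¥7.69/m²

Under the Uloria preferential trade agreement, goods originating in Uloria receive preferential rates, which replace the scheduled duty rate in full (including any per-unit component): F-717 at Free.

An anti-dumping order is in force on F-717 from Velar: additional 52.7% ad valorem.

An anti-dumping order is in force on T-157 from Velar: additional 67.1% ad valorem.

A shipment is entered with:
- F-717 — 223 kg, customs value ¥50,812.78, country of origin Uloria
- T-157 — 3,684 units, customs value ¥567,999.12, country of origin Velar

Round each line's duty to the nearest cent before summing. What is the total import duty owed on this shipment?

¥418,047.35

Line 1 (F-717, Uloria, 223 kg, ¥50,812.78):
Base rate for F-717 is 8% + ¥0.76/kg.
Origin Uloria qualifies under the Pelania–Uloria agreement and F-717 is covered: preferential rate Free applies instead.
The additional-duty order on F-717 targets Velar, not Uloria; it does not apply.
Duty = ¥50,812.78 × 0% = ¥0.00.
Line 2 (T-157, Velar, 3,684 units, ¥567,999.12):
Base rate for T-157 is 6.5%.
Additional duty on T-157 from Velar: +67.1%. Applied ad valorem rate: 6.5% + 67.1% = 73.6%.
Duty = ¥567,999.12 × 73.6% = ¥418,047.35.
Total = ¥0.00 + ¥418,047.35 = ¥418,047.35.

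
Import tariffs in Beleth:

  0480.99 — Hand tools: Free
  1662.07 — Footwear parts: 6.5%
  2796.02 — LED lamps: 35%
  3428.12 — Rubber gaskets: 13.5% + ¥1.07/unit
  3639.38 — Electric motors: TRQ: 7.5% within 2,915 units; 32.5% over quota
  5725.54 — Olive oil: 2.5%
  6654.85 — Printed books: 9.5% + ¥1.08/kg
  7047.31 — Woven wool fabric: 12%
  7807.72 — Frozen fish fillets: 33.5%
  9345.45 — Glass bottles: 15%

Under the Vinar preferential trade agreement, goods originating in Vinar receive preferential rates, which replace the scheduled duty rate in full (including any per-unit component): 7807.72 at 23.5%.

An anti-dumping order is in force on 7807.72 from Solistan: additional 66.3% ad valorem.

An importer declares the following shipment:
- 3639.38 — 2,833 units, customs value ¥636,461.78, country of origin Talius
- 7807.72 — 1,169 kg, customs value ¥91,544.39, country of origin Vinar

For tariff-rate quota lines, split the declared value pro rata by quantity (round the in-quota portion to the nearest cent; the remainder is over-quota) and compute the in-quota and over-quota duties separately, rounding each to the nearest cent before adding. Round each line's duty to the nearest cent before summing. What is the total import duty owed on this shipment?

¥69,247.56

Line 1 (3639.38, Talius, 2,833 units, ¥636,461.78):
Code 3639.38 is under a tariff-rate quota (threshold 2,915 units). Quantity 2,833 units is within the quota, so the in-quota rate 7.5% applies to the full value.
Duty = ¥636,461.78 × 7.5% = ¥47,734.63.
Line 2 (7807.72, Vinar, 1,169 kg, ¥91,544.39):
Base rate for 7807.72 is 33.5%.
Origin Vinar qualifies under the Beleth–Vinar agreement and 7807.72 is covered: preferential rate 23.5% applies instead.
The additional-duty order on 7807.72 targets Solistan, not Vinar; it does not apply.
Duty = ¥91,544.39 × 23.5% = ¥21,512.93.
Total = ¥47,734.63 + ¥21,512.93 = ¥69,247.56.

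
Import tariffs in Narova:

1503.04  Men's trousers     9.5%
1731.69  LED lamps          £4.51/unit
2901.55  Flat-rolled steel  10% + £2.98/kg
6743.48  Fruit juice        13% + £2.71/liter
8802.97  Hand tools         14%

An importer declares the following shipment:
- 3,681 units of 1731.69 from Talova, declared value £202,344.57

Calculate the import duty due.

Line 1 (1731.69, Talova, 3,681 units, £202,344.57):
Base rate for 1731.69 is £4.51/unit.
Duty = 3,681 × £4.51 = £16,601.31.

£16,601.31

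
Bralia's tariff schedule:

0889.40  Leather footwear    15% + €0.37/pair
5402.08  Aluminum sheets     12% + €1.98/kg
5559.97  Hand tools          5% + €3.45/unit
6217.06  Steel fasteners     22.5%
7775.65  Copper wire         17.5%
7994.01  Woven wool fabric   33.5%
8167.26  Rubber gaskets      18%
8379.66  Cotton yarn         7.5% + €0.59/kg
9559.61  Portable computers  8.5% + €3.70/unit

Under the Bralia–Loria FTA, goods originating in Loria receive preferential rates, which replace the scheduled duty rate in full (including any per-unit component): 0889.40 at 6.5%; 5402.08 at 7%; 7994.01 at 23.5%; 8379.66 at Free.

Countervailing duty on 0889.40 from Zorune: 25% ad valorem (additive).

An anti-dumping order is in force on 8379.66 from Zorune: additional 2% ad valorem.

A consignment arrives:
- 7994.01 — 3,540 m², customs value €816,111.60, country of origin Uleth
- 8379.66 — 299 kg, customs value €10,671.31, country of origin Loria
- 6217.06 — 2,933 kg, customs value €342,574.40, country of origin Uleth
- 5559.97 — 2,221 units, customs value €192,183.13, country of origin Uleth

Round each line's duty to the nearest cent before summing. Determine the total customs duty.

€367,748.24

Line 1 (7994.01, Uleth, 3,540 m², €816,111.60):
Base rate for 7994.01 is 33.5%.
7994.01 has an FTA preferential rate, but origin Uleth is not Loria; base rate stands.
Duty = €816,111.60 × 33.5% = €273,397.39.
Line 2 (8379.66, Loria, 299 kg, €10,671.31):
Base rate for 8379.66 is 7.5% + €0.59/kg.
Origin Loria qualifies under the Bralia–Loria agreement and 8379.66 is covered: preferential rate Free applies instead.
The additional-duty order on 8379.66 targets Zorune, not Loria; it does not apply.
Duty = €10,671.31 × 0% = €0.00.
Line 3 (6217.06, Uleth, 2,933 kg, €342,574.40):
Base rate for 6217.06 is 22.5%.
Duty = €342,574.40 × 22.5% = €77,079.24.
Line 4 (5559.97, Uleth, 2,221 units, €192,183.13):
Base rate for 5559.97 is 5% + €3.45/unit.
Duty = €192,183.13 × 5% + 2,221 × €3.45 = €17,271.61.
Total = €273,397.39 + €0.00 + €77,079.24 + €17,271.61 = €367,748.24.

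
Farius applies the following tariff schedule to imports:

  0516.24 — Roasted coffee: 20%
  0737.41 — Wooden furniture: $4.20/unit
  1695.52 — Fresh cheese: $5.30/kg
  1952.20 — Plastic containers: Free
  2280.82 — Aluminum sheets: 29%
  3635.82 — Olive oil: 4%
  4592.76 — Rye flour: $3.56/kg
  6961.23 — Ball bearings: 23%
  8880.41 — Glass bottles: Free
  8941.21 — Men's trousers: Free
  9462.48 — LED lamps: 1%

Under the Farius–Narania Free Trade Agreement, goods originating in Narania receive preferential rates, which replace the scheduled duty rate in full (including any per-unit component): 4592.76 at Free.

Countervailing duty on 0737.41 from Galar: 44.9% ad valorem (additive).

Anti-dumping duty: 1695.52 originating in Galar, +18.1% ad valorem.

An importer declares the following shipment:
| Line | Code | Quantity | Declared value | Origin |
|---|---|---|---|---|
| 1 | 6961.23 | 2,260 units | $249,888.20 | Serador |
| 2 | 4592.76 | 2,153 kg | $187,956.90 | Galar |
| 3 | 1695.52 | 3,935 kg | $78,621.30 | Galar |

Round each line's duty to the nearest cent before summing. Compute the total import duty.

$100,224.93

Line 1 (6961.23, Serador, 2,260 units, $249,888.20):
Base rate for 6961.23 is 23%.
Duty = $249,888.20 × 23% = $57,474.29.
Line 2 (4592.76, Galar, 2,153 kg, $187,956.90):
Base rate for 4592.76 is $3.56/kg.
4592.76 has an FTA preferential rate, but origin Galar is not Narania; base rate stands.
Duty = 2,153 × $3.56 = $7,664.68.
Line 3 (1695.52, Galar, 3,935 kg, $78,621.30):
Base rate for 1695.52 is $5.30/kg.
Additional duty on 1695.52 from Galar: +18.1% ad valorem. Applied ad valorem rate = 18.1%.
Duty = $78,621.30 × 18.1% + 3,935 × $5.30 = $35,085.96.
Total = $57,474.29 + $7,664.68 + $35,085.96 = $100,224.93.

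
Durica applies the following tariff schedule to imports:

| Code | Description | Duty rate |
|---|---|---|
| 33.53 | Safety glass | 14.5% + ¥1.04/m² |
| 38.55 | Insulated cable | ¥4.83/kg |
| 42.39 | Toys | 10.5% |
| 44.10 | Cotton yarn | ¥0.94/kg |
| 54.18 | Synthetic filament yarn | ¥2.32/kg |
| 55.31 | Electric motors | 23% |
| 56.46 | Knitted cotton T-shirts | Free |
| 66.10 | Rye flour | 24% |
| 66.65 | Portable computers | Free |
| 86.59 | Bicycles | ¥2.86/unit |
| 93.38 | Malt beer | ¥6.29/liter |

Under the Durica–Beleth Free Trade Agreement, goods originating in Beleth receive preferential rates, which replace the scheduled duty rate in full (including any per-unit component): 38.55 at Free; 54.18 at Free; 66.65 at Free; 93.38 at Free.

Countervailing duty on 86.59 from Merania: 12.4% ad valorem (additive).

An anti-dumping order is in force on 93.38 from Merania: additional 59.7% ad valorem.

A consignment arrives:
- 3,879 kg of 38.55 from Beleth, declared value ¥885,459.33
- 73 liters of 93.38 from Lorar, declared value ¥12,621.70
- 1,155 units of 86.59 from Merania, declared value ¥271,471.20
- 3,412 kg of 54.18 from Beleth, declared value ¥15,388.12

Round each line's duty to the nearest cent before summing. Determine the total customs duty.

¥37,424.90

Line 1 (38.55, Beleth, 3,879 kg, ¥885,459.33):
Base rate for 38.55 is ¥4.83/kg.
Origin Beleth qualifies under the Durica–Beleth agreement and 38.55 is covered: preferential rate Free applies instead.
Duty = ¥885,459.33 × 0% = ¥0.00.
Line 2 (93.38, Lorar, 73 liters, ¥12,621.70):
Base rate for 93.38 is ¥6.29/liter.
93.38 has an FTA preferential rate, but origin Lorar is not Beleth; base rate stands.
The additional-duty order on 93.38 targets Merania, not Lorar; it does not apply.
Duty = 73 × ¥6.29 = ¥459.17.
Line 3 (86.59, Merania, 1,155 units, ¥271,471.20):
Base rate for 86.59 is ¥2.86/unit.
Additional duty on 86.59 from Merania: +12.4% ad valorem. Applied ad valorem rate = 12.4%.
Duty = ¥271,471.20 × 12.4% + 1,155 × ¥2.86 = ¥36,965.73.
Line 4 (54.18, Beleth, 3,412 kg, ¥15,388.12):
Base rate for 54.18 is ¥2.32/kg.
Origin Beleth qualifies under the Durica–Beleth agreement and 54.18 is covered: preferential rate Free applies instead.
Duty = ¥15,388.12 × 0% = ¥0.00.
Total = ¥0.00 + ¥459.17 + ¥36,965.73 + ¥0.00 = ¥37,424.90.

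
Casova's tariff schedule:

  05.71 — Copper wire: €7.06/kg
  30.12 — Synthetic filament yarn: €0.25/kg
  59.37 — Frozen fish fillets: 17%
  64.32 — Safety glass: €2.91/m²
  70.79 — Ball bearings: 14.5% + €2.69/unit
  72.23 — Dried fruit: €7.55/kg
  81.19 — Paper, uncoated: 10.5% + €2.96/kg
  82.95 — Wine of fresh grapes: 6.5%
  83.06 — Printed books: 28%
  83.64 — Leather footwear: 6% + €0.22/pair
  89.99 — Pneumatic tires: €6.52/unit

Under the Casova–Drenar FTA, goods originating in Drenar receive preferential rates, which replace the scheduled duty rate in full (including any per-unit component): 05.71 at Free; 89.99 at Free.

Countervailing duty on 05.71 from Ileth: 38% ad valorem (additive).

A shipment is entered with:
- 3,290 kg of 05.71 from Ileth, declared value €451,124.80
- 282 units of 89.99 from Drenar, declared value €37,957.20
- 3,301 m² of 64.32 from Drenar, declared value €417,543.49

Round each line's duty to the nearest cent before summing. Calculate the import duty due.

Line 1 (05.71, Ileth, 3,290 kg, €451,124.80):
Base rate for 05.71 is €7.06/kg.
05.71 has an FTA preferential rate, but origin Ileth is not Drenar; base rate stands.
Additional duty on 05.71 from Ileth: +38% ad valorem. Applied ad valorem rate = 38%.
Duty = €451,124.80 × 38% + 3,290 × €7.06 = €194,654.82.
Line 2 (89.99, Drenar, 282 units, €37,957.20):
Base rate for 89.99 is €6.52/unit.
Origin Drenar qualifies under the Casova–Drenar agreement and 89.99 is covered: preferential rate Free applies instead.
Duty = €37,957.20 × 0% = €0.00.
Line 3 (64.32, Drenar, 3,301 m², €417,543.49):
Base rate for 64.32 is €2.91/m².
Origin Drenar is the FTA partner but 64.32 is not on the preference list; base rate stands.
Duty = 3,301 × €2.91 = €9,605.91.
Total = €194,654.82 + €0.00 + €9,605.91 = €204,260.73.

€204,260.73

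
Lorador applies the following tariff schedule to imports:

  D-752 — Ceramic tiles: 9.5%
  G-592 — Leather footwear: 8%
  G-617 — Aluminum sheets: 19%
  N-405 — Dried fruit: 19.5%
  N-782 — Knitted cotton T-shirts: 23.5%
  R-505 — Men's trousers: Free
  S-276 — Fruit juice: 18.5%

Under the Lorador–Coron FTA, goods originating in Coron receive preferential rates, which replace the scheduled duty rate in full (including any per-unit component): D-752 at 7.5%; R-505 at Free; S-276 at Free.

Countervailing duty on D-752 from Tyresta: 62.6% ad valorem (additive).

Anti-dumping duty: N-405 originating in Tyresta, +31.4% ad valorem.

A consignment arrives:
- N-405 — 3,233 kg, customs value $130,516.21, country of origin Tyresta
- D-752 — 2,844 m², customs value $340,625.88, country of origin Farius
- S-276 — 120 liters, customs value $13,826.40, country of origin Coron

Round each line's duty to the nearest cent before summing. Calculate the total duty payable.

$98,792.21

Line 1 (N-405, Tyresta, 3,233 kg, $130,516.21):
Base rate for N-405 is 19.5%.
Additional duty on N-405 from Tyresta: +31.4%. Applied ad valorem rate: 19.5% + 31.4% = 50.9%.
Duty = $130,516.21 × 50.9% = $66,432.75.
Line 2 (D-752, Farius, 2,844 m², $340,625.88):
Base rate for D-752 is 9.5%.
D-752 has an FTA preferential rate, but origin Farius is not Coron; base rate stands.
The additional-duty order on D-752 targets Tyresta, not Farius; it does not apply.
Duty = $340,625.88 × 9.5% = $32,359.46.
Line 3 (S-276, Coron, 120 liters, $13,826.40):
Base rate for S-276 is 18.5%.
Origin Coron qualifies under the Lorador–Coron agreement and S-276 is covered: preferential rate Free applies instead.
Duty = $13,826.40 × 0% = $0.00.
Total = $66,432.75 + $32,359.46 + $0.00 = $98,792.21.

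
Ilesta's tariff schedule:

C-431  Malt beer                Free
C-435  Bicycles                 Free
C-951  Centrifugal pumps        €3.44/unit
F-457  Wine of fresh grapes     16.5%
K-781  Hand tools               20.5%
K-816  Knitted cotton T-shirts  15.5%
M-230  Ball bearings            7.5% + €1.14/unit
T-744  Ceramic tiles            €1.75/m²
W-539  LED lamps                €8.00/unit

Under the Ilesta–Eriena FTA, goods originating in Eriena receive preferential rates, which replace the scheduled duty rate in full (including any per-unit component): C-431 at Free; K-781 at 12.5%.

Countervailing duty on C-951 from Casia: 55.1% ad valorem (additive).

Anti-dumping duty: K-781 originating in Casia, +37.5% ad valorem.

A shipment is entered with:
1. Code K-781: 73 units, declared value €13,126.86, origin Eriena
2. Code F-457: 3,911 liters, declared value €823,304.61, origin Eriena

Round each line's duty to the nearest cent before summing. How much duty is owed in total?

€137,486.12

Line 1 (K-781, Eriena, 73 units, €13,126.86):
Base rate for K-781 is 20.5%.
Origin Eriena qualifies under the Ilesta–Eriena agreement and K-781 is covered: preferential rate 12.5% applies instead.
The additional-duty order on K-781 targets Casia, not Eriena; it does not apply.
Duty = €13,126.86 × 12.5% = €1,640.86.
Line 2 (F-457, Eriena, 3,911 liters, €823,304.61):
Base rate for F-457 is 16.5%.
Origin Eriena is the FTA partner but F-457 is not on the preference list; base rate stands.
Duty = €823,304.61 × 16.5% = €135,845.26.
Total = €1,640.86 + €135,845.26 = €137,486.12.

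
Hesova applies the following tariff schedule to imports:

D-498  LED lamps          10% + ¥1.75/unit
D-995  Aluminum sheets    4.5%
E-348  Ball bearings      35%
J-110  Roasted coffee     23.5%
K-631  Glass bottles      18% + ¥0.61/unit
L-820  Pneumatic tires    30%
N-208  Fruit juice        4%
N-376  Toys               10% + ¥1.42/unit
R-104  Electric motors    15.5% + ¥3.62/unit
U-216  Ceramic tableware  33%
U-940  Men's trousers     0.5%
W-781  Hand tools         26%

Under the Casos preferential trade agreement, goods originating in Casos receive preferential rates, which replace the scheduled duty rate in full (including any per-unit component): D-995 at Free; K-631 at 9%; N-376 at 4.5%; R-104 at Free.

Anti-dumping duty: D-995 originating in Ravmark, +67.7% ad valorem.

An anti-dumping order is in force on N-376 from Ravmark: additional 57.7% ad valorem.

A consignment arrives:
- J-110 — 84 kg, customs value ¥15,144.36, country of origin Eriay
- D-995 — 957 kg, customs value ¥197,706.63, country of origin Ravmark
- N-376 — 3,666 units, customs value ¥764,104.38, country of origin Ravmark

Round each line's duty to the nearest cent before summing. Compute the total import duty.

Line 1 (J-110, Eriay, 84 kg, ¥15,144.36):
Base rate for J-110 is 23.5%.
Duty = ¥15,144.36 × 23.5% = ¥3,558.92.
Line 2 (D-995, Ravmark, 957 kg, ¥197,706.63):
Base rate for D-995 is 4.5%.
D-995 has an FTA preferential rate, but origin Ravmark is not Casos; base rate stands.
Additional duty on D-995 from Ravmark: +67.7%. Applied ad valorem rate: 4.5% + 67.7% = 72.2%.
Duty = ¥197,706.63 × 72.2% = ¥142,744.19.
Line 3 (N-376, Ravmark, 3,666 units, ¥764,104.38):
Base rate for N-376 is 10% + ¥1.42/unit.
N-376 has an FTA preferential rate, but origin Ravmark is not Casos; base rate stands.
Additional duty on N-376 from Ravmark: +57.7%. Applied ad valorem rate: 10% + 57.7% = 67.7%.
Duty = ¥764,104.38 × 67.7% + 3,666 × ¥1.42 = ¥522,504.39.
Total = ¥3,558.92 + ¥142,744.19 + ¥522,504.39 = ¥668,807.50.

¥668,807.50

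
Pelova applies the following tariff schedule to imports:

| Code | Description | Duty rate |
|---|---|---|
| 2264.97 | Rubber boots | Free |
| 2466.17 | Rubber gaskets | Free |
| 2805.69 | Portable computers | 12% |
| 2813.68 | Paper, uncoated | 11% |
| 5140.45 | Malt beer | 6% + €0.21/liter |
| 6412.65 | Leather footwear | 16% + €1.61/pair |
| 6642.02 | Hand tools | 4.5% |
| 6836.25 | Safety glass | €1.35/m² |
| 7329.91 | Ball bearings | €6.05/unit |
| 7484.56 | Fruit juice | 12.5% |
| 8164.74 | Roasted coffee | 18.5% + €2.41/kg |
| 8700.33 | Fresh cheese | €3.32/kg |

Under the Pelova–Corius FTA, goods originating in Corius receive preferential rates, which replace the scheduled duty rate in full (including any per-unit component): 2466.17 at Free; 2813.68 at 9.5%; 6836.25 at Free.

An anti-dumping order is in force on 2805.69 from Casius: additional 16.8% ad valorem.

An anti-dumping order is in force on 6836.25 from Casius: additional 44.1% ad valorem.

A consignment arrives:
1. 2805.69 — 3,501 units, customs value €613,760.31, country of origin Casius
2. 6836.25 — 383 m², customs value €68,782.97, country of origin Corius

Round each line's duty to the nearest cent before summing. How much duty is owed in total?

€176,762.97

Line 1 (2805.69, Casius, 3,501 units, €613,760.31):
Base rate for 2805.69 is 12%.
Additional duty on 2805.69 from Casius: +16.8%. Applied ad valorem rate: 12% + 16.8% = 28.8%.
Duty = €613,760.31 × 28.8% = €176,762.97.
Line 2 (6836.25, Corius, 383 m², €68,782.97):
Base rate for 6836.25 is €1.35/m².
Origin Corius qualifies under the Pelova–Corius agreement and 6836.25 is covered: preferential rate Free applies instead.
The additional-duty order on 6836.25 targets Casius, not Corius; it does not apply.
Duty = €68,782.97 × 0% = €0.00.
Total = €176,762.97 + €0.00 = €176,762.97.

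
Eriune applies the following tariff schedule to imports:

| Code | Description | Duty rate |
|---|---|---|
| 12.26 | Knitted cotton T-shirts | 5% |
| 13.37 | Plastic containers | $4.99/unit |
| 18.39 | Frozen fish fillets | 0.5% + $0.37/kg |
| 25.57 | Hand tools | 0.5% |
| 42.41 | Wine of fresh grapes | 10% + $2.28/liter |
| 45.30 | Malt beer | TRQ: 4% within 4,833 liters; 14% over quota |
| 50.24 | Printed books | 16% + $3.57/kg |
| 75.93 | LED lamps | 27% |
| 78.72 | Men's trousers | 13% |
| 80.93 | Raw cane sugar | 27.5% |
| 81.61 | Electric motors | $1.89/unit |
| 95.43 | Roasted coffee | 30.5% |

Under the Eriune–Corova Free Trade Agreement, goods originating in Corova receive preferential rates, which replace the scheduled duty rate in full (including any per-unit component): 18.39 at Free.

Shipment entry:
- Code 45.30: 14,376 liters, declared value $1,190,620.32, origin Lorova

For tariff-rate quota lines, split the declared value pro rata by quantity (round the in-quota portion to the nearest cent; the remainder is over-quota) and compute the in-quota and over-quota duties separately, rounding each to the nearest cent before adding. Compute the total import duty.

Line 1 (45.30, Lorova, 14,376 liters, $1,190,620.32):
Code 45.30 is under a tariff-rate quota (threshold 4,833 liters). In-quota: 4,833 liters at 4%; over-quota: 9,543 liters at 14%.
Pro-rata value split: in-quota = $1,190,620.32 × 4,833/14,376 = $400,269.06; over-quota = $1,190,620.32 − $400,269.06 = $790,351.26.
In-quota duty = $400,269.06 × 4% = $16,010.76. Over-quota duty = $790,351.26 × 14% = $110,649.18.
Line duty = $16,010.76 + $110,649.18 = $126,659.94.

$126,659.94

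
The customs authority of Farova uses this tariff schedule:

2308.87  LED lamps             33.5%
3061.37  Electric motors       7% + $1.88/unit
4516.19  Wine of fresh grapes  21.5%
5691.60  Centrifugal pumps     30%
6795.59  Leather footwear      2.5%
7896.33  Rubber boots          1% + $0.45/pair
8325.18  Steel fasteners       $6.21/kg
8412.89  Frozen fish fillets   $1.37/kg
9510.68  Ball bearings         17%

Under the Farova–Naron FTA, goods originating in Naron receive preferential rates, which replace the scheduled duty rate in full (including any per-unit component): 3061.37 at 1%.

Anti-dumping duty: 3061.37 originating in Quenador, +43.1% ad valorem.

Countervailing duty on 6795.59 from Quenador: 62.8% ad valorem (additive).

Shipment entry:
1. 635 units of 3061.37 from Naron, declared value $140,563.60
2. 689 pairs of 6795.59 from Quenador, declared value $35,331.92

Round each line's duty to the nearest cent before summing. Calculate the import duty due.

Line 1 (3061.37, Naron, 635 units, $140,563.60):
Base rate for 3061.37 is 7% + $1.88/unit.
Origin Naron qualifies under the Farova–Naron agreement and 3061.37 is covered: preferential rate 1% applies instead.
The additional-duty order on 3061.37 targets Quenador, not Naron; it does not apply.
Duty = $140,563.60 × 1% = $1,405.64.
Line 2 (6795.59, Quenador, 689 pairs, $35,331.92):
Base rate for 6795.59 is 2.5%.
Additional duty on 6795.59 from Quenador: +62.8%. Applied ad valorem rate: 2.5% + 62.8% = 65.3%.
Duty = $35,331.92 × 65.3% = $23,071.74.
Total = $1,405.64 + $23,071.74 = $24,477.38.

$24,477.38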